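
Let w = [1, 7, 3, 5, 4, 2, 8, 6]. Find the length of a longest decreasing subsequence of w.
4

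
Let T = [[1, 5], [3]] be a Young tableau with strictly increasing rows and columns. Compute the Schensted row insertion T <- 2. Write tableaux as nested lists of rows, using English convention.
[[1, 2], [3, 5]]

In row 1, 2 replaces 5 (the leftmost entry greater than 2); 5 is bumped to row 2. 5 is appended to row 2. The new tableau is [[1, 2], [3, 5]].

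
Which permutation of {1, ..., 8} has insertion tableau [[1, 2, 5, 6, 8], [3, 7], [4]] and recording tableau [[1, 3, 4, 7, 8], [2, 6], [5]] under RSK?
4 1 3 7 2 5 6 8

Reverse the RSK construction: for i from n down to 1, find the cell of Q containing i, remove the entry at that cell from P, and reverse-bump it up through P; the value ejected from row 1 is w(i).

Step i=8: Q has 8 at row 1, column 5; remove that cell from P, ejecting 8. So w(8) = 8. P is now [[1, 2, 5, 6], [3, 7], [4]].
Step i=7: Q has 7 at row 1, column 4; remove that cell from P, ejecting 6. So w(7) = 6. P is now [[1, 2, 5], [3, 7], [4]].
Step i=6: Q has 6 at row 2, column 2; remove 7 from row 2 of P and reverse-bump: 7 enters row 1 and ejects 5. So w(6) = 5. P is now [[1, 2, 7], [3], [4]].
Step i=5: Q has 5 at row 3, column 1; remove 4 from row 3 of P and reverse-bump: 4 enters row 2 and ejects 3; 3 enters row 1 and ejects 2. So w(5) = 2. P is now [[1, 3, 7], [4]].
Step i=4: Q has 4 at row 1, column 3; remove that cell from P, ejecting 7. So w(4) = 7. P is now [[1, 3], [4]].
Step i=3: Q has 3 at row 1, column 2; remove that cell from P, ejecting 3. So w(3) = 3. P is now [[1], [4]].
Step i=2: Q has 2 at row 2, column 1; remove 4 from row 2 of P and reverse-bump: 4 enters row 1 and ejects 1. So w(2) = 1. P is now [[4]].
Step i=1: Q has 1 at row 1, column 1; remove that cell from P, ejecting 4. So w(1) = 4. P is now [].

So w = 4 1 3 7 2 5 6 8.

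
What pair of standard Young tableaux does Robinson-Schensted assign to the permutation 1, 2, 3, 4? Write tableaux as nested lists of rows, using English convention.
Insert each entry of the permutation into P by Schensted row insertion, recording in Q the position of each new cell.

Insert 1: appended to row 1. P = [[1]].
Insert 2: appended to row 1. P = [[1, 2]].
Insert 3: appended to row 1. P = [[1, 2, 3]].
Insert 4: appended to row 1. P = [[1, 2, 3, 4]].

So P = [[1, 2, 3, 4]], Q = [[1, 2, 3, 4]].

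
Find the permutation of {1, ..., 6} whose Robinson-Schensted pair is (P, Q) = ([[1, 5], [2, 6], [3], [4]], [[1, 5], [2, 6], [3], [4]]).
4 3 2 1 6 5

Reverse the RSK construction: for i from n down to 1, find the cell of Q containing i, remove the entry at that cell from P, and reverse-bump it up through P; the value ejected from row 1 is w(i).

Step i=6: Q has 6 at row 2, column 2; remove 6 from row 2 of P and reverse-bump: 6 enters row 1 and ejects 5. So w(6) = 5. P is now [[1, 6], [2], [3], [4]].
Step i=5: Q has 5 at row 1, column 2; remove that cell from P, ejecting 6. So w(5) = 6. P is now [[1], [2], [3], [4]].
Step i=4: Q has 4 at row 4, column 1; remove 4 from row 4 of P and reverse-bump: 4 enters row 3 and ejects 3; 3 enters row 2 and ejects 2; 2 enters row 1 and ejects 1. So w(4) = 1. P is now [[2], [3], [4]].
Step i=3: Q has 3 at row 3, column 1; remove 4 from row 3 of P and reverse-bump: 4 enters row 2 and ejects 3; 3 enters row 1 and ejects 2. So w(3) = 2. P is now [[3], [4]].
Step i=2: Q has 2 at row 2, column 1; remove 4 from row 2 of P and reverse-bump: 4 enters row 1 and ejects 3. So w(2) = 3. P is now [[4]].
Step i=1: Q has 1 at row 1, column 1; remove that cell from P, ejecting 4. So w(1) = 4. P is now [].

So w = 4 3 2 1 6 5.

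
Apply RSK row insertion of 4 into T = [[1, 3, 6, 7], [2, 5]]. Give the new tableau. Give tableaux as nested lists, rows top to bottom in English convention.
In row 1, 4 replaces 6 (the leftmost entry greater than 4); 6 is bumped to row 2. 6 is appended to row 2. The new tableau is [[1, 3, 4, 7], [2, 5, 6]].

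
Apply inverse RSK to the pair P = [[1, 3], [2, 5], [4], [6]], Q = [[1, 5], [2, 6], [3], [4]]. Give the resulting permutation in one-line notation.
Reverse the RSK construction: for i from n down to 1, find the cell of Q containing i, remove the entry at that cell from P, and reverse-bump it up through P; the value ejected from row 1 is w(i).

Step i=6: Q has 6 at row 2, column 2; remove 5 from row 2 of P and reverse-bump: 5 enters row 1 and ejects 3. So w(6) = 3. P is now [[1, 5], [2], [4], [6]].
Step i=5: Q has 5 at row 1, column 2; remove that cell from P, ejecting 5. So w(5) = 5. P is now [[1], [2], [4], [6]].
Step i=4: Q has 4 at row 4, column 1; remove 6 from row 4 of P and reverse-bump: 6 enters row 3 and ejects 4; 4 enters row 2 and ejects 2; 2 enters row 1 and ejects 1. So w(4) = 1. P is now [[2], [4], [6]].
Step i=3: Q has 3 at row 3, column 1; remove 6 from row 3 of P and reverse-bump: 6 enters row 2 and ejects 4; 4 enters row 1 and ejects 2. So w(3) = 2. P is now [[4], [6]].
Step i=2: Q has 2 at row 2, column 1; remove 6 from row 2 of P and reverse-bump: 6 enters row 1 and ejects 4. So w(2) = 4. P is now [[6]].
Step i=1: Q has 1 at row 1, column 1; remove that cell from P, ejecting 6. So w(1) = 6. P is now [].

So w = 6 4 2 1 5 3.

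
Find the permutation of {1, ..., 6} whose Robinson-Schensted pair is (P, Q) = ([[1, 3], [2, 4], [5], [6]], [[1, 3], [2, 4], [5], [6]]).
2 1 6 5 4 3

Reverse the RSK construction: for i from n down to 1, find the cell of Q containing i, remove the entry at that cell from P, and reverse-bump it up through P; the value ejected from row 1 is w(i).

Step i=6: Q has 6 at row 4, column 1; remove 6 from row 4 of P and reverse-bump: 6 enters row 3 and ejects 5; 5 enters row 2 and ejects 4; 4 enters row 1 and ejects 3. So w(6) = 3. P is now [[1, 4], [2, 5], [6]].
Step i=5: Q has 5 at row 3, column 1; remove 6 from row 3 of P and reverse-bump: 6 enters row 2 and ejects 5; 5 enters row 1 and ejects 4. So w(5) = 4. P is now [[1, 5], [2, 6]].
Step i=4: Q has 4 at row 2, column 2; remove 6 from row 2 of P and reverse-bump: 6 enters row 1 and ejects 5. So w(4) = 5. P is now [[1, 6], [2]].
Step i=3: Q has 3 at row 1, column 2; remove that cell from P, ejecting 6. So w(3) = 6. P is now [[1], [2]].
Step i=2: Q has 2 at row 2, column 1; remove 2 from row 2 of P and reverse-bump: 2 enters row 1 and ejects 1. So w(2) = 1. P is now [[2]].
Step i=1: Q has 1 at row 1, column 1; remove that cell from P, ejecting 2. So w(1) = 2. P is now [].

So w = 2 1 6 5 4 3.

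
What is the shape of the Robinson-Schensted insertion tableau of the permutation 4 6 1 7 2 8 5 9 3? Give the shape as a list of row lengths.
[5, 3, 1]

Row-insert each entry into an empty tableau.

After inserting 4: P = [[4]].
After inserting 6: P = [[4, 6]].
After inserting 1: P = [[1, 6], [4]].
After inserting 7: P = [[1, 6, 7], [4]].
After inserting 2: P = [[1, 2, 7], [4, 6]].
After inserting 8: P = [[1, 2, 7, 8], [4, 6]].
After inserting 5: P = [[1, 2, 5, 8], [4, 6, 7]].
After inserting 9: P = [[1, 2, 5, 8, 9], [4, 6, 7]].
After inserting 3: P = [[1, 2, 3, 8, 9], [4, 5, 7], [6]].

The final insertion tableau P = [[1, 2, 3, 8, 9], [4, 5, 7], [6]] has shape [5, 3, 1].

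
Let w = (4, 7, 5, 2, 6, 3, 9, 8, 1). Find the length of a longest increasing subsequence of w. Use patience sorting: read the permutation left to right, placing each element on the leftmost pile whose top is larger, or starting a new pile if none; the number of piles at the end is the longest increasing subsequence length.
4: new pile. tops = [4]
7: new pile. tops = [4, 7]
5: onto pile 2 (replacing 7). tops = [4, 5]
2: onto pile 1 (replacing 4). tops = [2, 5]
6: new pile. tops = [2, 5, 6]
3: onto pile 2 (replacing 5). tops = [2, 3, 6]
9: new pile. tops = [2, 3, 6, 9]
8: onto pile 4 (replacing 9). tops = [2, 3, 6, 8]
1: onto pile 1 (replacing 2). tops = [1, 3, 6, 8]

4 piles, so the longest increasing subsequence has length 4.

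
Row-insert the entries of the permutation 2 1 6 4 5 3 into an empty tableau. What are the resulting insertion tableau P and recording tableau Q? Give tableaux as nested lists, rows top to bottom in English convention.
Insert each entry of the permutation into P by Schensted row insertion, recording in Q the position of each new cell.

After inserting 2: P = [[2]].
After inserting 1: P = [[1], [2]].
After inserting 6: P = [[1, 6], [2]].
After inserting 4: P = [[1, 4], [2, 6]].
After inserting 5: P = [[1, 4, 5], [2, 6]].
After inserting 3: P = [[1, 3, 5], [2, 4], [6]].

So P = [[1, 3, 5], [2, 4], [6]], Q = [[1, 3, 5], [2, 4], [6]].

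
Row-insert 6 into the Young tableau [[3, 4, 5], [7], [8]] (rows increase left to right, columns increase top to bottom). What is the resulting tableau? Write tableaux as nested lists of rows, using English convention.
6 is larger than every entry of row 1, so it is appended to row 1. The new tableau is [[3, 4, 5, 6], [7], [8]].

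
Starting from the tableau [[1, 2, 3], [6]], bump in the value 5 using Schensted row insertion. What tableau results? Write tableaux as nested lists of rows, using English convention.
5 is larger than every entry of row 1, so it is appended to row 1. The new tableau is [[1, 2, 3, 5], [6]].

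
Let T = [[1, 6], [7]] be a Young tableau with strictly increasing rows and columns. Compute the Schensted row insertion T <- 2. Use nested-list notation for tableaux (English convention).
In row 1, 2 replaces 6 (the leftmost entry greater than 2); 6 is bumped to row 2. In row 2, 6 replaces 7 (the leftmost entry greater than 6); 7 is bumped to row 3. 7 starts a new row 3. The new tableau is [[1, 2], [6], [7]].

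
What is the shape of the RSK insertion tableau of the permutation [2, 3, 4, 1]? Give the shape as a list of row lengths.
Row-insert each entry into an empty tableau.

After inserting 2: P = [[2]].
After inserting 3: P = [[2, 3]].
After inserting 4: P = [[2, 3, 4]].
After inserting 1: P = [[1, 3, 4], [2]].

The final insertion tableau P = [[1, 3, 4], [2]] has shape [3, 1].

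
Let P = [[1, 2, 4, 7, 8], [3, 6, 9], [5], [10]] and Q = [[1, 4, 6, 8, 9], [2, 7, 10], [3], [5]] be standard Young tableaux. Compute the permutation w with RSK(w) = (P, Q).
Reverse the RSK construction: for i from n down to 1, find the cell of Q containing i, remove the entry at that cell from P, and reverse-bump it up through P; the value ejected from row 1 is w(i).

Step i=10: Q has 10 at row 2, column 3; remove 9 from row 2 of P and reverse-bump: 9 enters row 1 and ejects 8. So w(10) = 8. P is now [[1, 2, 4, 7, 9], [3, 6], [5], [10]].
Step i=9: Q has 9 at row 1, column 5; remove that cell from P, ejecting 9. So w(9) = 9. P is now [[1, 2, 4, 7], [3, 6], [5], [10]].
Step i=8: Q has 8 at row 1, column 4; remove that cell from P, ejecting 7. So w(8) = 7. P is now [[1, 2, 4], [3, 6], [5], [10]].
Step i=7: Q has 7 at row 2, column 2; remove 6 from row 2 of P and reverse-bump: 6 enters row 1 and ejects 4. So w(7) = 4. P is now [[1, 2, 6], [3], [5], [10]].
Step i=6: Q has 6 at row 1, column 3; remove that cell from P, ejecting 6. So w(6) = 6. P is now [[1, 2], [3], [5], [10]].
Step i=5: Q has 5 at row 4, column 1; remove 10 from row 4 of P and reverse-bump: 10 enters row 3 and ejects 5; 5 enters row 2 and ejects 3; 3 enters row 1 and ejects 2. So w(5) = 2. P is now [[1, 3], [5], [10]].
Step i=4: Q has 4 at row 1, column 2; remove that cell from P, ejecting 3. So w(4) = 3. P is now [[1], [5], [10]].
Step i=3: Q has 3 at row 3, column 1; remove 10 from row 3 of P and reverse-bump: 10 enters row 2 and ejects 5; 5 enters row 1 and ejects 1. So w(3) = 1. P is now [[5], [10]].
Step i=2: Q has 2 at row 2, column 1; remove 10 from row 2 of P and reverse-bump: 10 enters row 1 and ejects 5. So w(2) = 5. P is now [[10]].
Step i=1: Q has 1 at row 1, column 1; remove that cell from P, ejecting 10. So w(1) = 10. P is now [].

So w = 10 5 1 3 2 6 4 7 9 8.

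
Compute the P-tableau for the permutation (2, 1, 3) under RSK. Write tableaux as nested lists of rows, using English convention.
Insert 2: appended to row 1. P = [[2]].
Insert 1: 1 bumps 2 from row 1; 2 starts row 2. P = [[1], [2]].
Insert 3: appended to row 1. P = [[1, 3], [2]].

So P = [[1, 3], [2]].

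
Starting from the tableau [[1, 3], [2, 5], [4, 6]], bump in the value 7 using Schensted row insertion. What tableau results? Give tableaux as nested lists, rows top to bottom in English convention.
[[1, 3, 7], [2, 5], [4, 6]]

7 is larger than every entry of row 1, so it is appended to row 1. The new tableau is [[1, 3, 7], [2, 5], [4, 6]].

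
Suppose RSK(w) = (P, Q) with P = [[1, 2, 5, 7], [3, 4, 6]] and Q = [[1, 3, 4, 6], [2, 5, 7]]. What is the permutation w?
Reverse the RSK construction: for i from n down to 1, find the cell of Q containing i, remove the entry at that cell from P, and reverse-bump it up through P; the value ejected from row 1 is w(i).

Step i=7: Q has 7 at row 2, column 3; remove 6 from row 2 of P and reverse-bump: 6 enters row 1 and ejects 5. So w(7) = 5. P is now [[1, 2, 6, 7], [3, 4]].
Step i=6: Q has 6 at row 1, column 4; remove that cell from P, ejecting 7. So w(6) = 7. P is now [[1, 2, 6], [3, 4]].
Step i=5: Q has 5 at row 2, column 2; remove 4 from row 2 of P and reverse-bump: 4 enters row 1 and ejects 2. So w(5) = 2. P is now [[1, 4, 6], [3]].
Step i=4: Q has 4 at row 1, column 3; remove that cell from P, ejecting 6. So w(4) = 6. P is now [[1, 4], [3]].
Step i=3: Q has 3 at row 1, column 2; remove that cell from P, ejecting 4. So w(3) = 4. P is now [[1], [3]].
Step i=2: Q has 2 at row 2, column 1; remove 3 from row 2 of P and reverse-bump: 3 enters row 1 and ejects 1. So w(2) = 1. P is now [[3]].
Step i=1: Q has 1 at row 1, column 1; remove that cell from P, ejecting 3. So w(1) = 3. P is now [].

So w = 3 1 4 6 2 7 5.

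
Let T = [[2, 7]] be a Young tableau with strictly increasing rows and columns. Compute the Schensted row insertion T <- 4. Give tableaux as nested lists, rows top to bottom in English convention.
[[2, 4], [7]]

In row 1, 4 replaces 7 (the leftmost entry greater than 4); 7 is bumped to row 2. 7 starts a new row 2. The new tableau is [[2, 4], [7]].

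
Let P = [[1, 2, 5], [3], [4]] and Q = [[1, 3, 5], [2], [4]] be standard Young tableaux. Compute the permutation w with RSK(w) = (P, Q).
Reverse RSK: for i = n, n-1, ..., 1, locate i in Q, remove the corresponding corner cell from P, and reverse-bump its entry up through P; the value ejected from row 1 is w(i).

So w = 4 1 3 2 5.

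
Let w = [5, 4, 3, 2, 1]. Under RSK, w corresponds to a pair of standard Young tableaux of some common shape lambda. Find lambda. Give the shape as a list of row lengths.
[1, 1, 1, 1, 1]

Row-insert each entry into an empty tableau.

After inserting 5: P = [[5]].
After inserting 4: P = [[4], [5]].
After inserting 3: P = [[3], [4], [5]].
After inserting 2: P = [[2], [3], [4], [5]].
After inserting 1: P = [[1], [2], [3], [4], [5]].

The final insertion tableau P = [[1], [2], [3], [4], [5]] has shape [1, 1, 1, 1, 1].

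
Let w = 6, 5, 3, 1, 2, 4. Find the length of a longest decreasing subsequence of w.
4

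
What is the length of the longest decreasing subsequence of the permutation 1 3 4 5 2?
2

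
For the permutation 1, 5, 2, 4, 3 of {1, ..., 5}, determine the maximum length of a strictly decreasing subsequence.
3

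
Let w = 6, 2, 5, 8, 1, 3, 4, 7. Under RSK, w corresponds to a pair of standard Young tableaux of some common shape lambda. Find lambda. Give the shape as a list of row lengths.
[4, 3, 1]

Row-insert each entry into an empty tableau.

After inserting 6: P = [[6]].
After inserting 2: P = [[2], [6]].
After inserting 5: P = [[2, 5], [6]].
After inserting 8: P = [[2, 5, 8], [6]].
After inserting 1: P = [[1, 5, 8], [2], [6]].
After inserting 3: P = [[1, 3, 8], [2, 5], [6]].
After inserting 4: P = [[1, 3, 4], [2, 5, 8], [6]].
After inserting 7: P = [[1, 3, 4, 7], [2, 5, 8], [6]].

The final insertion tableau P = [[1, 3, 4, 7], [2, 5, 8], [6]] has shape [4, 3, 1].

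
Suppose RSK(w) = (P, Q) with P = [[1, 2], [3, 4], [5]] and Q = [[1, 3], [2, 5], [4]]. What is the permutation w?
Reverse the RSK construction: for i from n down to 1, find the cell of Q containing i, remove the entry at that cell from P, and reverse-bump it up through P; the value ejected from row 1 is w(i).

Step i=5: Q has 5 at row 2, column 2; remove 4 from row 2 of P and reverse-bump: 4 enters row 1 and ejects 2. So w(5) = 2. P is now [[1, 4], [3], [5]].
Step i=4: Q has 4 at row 3, column 1; remove 5 from row 3 of P and reverse-bump: 5 enters row 2 and ejects 3; 3 enters row 1 and ejects 1. So w(4) = 1. P is now [[3, 4], [5]].
Step i=3: Q has 3 at row 1, column 2; remove that cell from P, ejecting 4. So w(3) = 4. P is now [[3], [5]].
Step i=2: Q has 2 at row 2, column 1; remove 5 from row 2 of P and reverse-bump: 5 enters row 1 and ejects 3. So w(2) = 3. P is now [[5]].
Step i=1: Q has 1 at row 1, column 1; remove that cell from P, ejecting 5. So w(1) = 5. P is now [].

So w = 5 3 4 1 2.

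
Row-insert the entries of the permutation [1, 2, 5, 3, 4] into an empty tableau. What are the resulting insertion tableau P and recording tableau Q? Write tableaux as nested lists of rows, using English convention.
P = [[1, 2, 3, 4], [5]], Q = [[1, 2, 3, 5], [4]]

Insert each entry of the permutation into P by Schensted row insertion, recording in Q the position of each new cell.

Insert 1: appended to row 1. P = [[1]].
Insert 2: appended to row 1. P = [[1, 2]].
Insert 5: appended to row 1. P = [[1, 2, 5]].
Insert 3: 3 bumps 5 from row 1; 5 starts row 2. P = [[1, 2, 3], [5]].
Insert 4: appended to row 1. P = [[1, 2, 3, 4], [5]].

So P = [[1, 2, 3, 4], [5]], Q = [[1, 2, 3, 5], [4]].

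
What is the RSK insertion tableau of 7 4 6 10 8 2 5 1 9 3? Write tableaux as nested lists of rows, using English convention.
P = [[1, 3, 8, 9], [2, 5], [4, 6], [7, 10]]

Insert 7: appended to row 1. P = [[7]].
Insert 4: 4 bumps 7 from row 1; 7 starts row 2. P = [[4], [7]].
Insert 6: appended to row 1. P = [[4, 6], [7]].
Insert 10: appended to row 1. P = [[4, 6, 10], [7]].
Insert 8: 8 bumps 10 from row 1; 10 appends to row 2. P = [[4, 6, 8], [7, 10]].
Insert 2: 2 bumps 4 from row 1; 4 bumps 7 from row 2; 7 starts row 3. P = [[2, 6, 8], [4, 10], [7]].
Insert 5: 5 bumps 6 from row 1; 6 bumps 10 from row 2; 10 appends to row 3. P = [[2, 5, 8], [4, 6], [7, 10]].
Insert 1: 1 bumps 2 from row 1; 2 bumps 4 from row 2; 4 bumps 7 from row 3; 7 starts row 4. P = [[1, 5, 8], [2, 6], [4, 10], [7]].
Insert 9: appended to row 1. P = [[1, 5, 8, 9], [2, 6], [4, 10], [7]].
Insert 3: 3 bumps 5 from row 1; 5 bumps 6 from row 2; 6 bumps 10 from row 3; 10 appends to row 4. P = [[1, 3, 8, 9], [2, 5], [4, 6], [7, 10]].

So P = [[1, 3, 8, 9], [2, 5], [4, 6], [7, 10]].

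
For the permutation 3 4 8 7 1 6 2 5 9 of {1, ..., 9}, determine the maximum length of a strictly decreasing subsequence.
4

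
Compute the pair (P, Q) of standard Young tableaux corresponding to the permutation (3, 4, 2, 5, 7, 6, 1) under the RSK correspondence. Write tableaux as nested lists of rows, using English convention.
Insert each entry of the permutation into P by Schensted row insertion, recording in Q the position of each new cell.

Insert 3: appended to row 1. P = [[3]].
Insert 4: appended to row 1. P = [[3, 4]].
Insert 2: 2 bumps 3 from row 1; 3 starts row 2. P = [[2, 4], [3]].
Insert 5: appended to row 1. P = [[2, 4, 5], [3]].
Insert 7: appended to row 1. P = [[2, 4, 5, 7], [3]].
Insert 6: 6 bumps 7 from row 1; 7 appends to row 2. P = [[2, 4, 5, 6], [3, 7]].
Insert 1: 1 bumps 2 from row 1; 2 bumps 3 from row 2; 3 starts row 3. P = [[1, 4, 5, 6], [2, 7], [3]].

So P = [[1, 4, 5, 6], [2, 7], [3]], Q = [[1, 2, 4, 5], [3, 6], [7]].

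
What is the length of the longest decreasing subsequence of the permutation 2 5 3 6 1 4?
3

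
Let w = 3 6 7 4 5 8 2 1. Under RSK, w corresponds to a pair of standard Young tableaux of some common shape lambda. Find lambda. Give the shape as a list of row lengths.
Row-insert each entry into an empty tableau.

After inserting 3: P = [[3]].
After inserting 6: P = [[3, 6]].
After inserting 7: P = [[3, 6, 7]].
After inserting 4: P = [[3, 4, 7], [6]].
After inserting 5: P = [[3, 4, 5], [6, 7]].
After inserting 8: P = [[3, 4, 5, 8], [6, 7]].
After inserting 2: P = [[2, 4, 5, 8], [3, 7], [6]].
After inserting 1: P = [[1, 4, 5, 8], [2, 7], [3], [6]].

The final insertion tableau P = [[1, 4, 5, 8], [2, 7], [3], [6]] has shape [4, 2, 1, 1].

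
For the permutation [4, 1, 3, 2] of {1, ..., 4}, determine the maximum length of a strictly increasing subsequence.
2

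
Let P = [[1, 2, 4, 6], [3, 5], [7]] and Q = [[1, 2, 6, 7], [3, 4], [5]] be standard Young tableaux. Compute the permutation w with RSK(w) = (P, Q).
3 7 1 5 2 4 6

Reverse RSK: for i = n, n-1, ..., 1, locate i in Q, remove the corresponding corner cell from P, and reverse-bump its entry up through P; the value ejected from row 1 is w(i).

So w = 3 7 1 5 2 4 6.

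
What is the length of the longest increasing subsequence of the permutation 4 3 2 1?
1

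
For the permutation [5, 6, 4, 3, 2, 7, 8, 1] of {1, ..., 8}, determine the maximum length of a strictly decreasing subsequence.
5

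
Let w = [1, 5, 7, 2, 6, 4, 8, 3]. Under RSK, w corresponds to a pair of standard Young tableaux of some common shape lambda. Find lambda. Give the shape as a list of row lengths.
Row-insert each entry into an empty tableau.

After inserting 1: P = [[1]].
After inserting 5: P = [[1, 5]].
After inserting 7: P = [[1, 5, 7]].
After inserting 2: P = [[1, 2, 7], [5]].
After inserting 6: P = [[1, 2, 6], [5, 7]].
After inserting 4: P = [[1, 2, 4], [5, 6], [7]].
After inserting 8: P = [[1, 2, 4, 8], [5, 6], [7]].
After inserting 3: P = [[1, 2, 3, 8], [4, 6], [5], [7]].

The final insertion tableau P = [[1, 2, 3, 8], [4, 6], [5], [7]] has shape [4, 2, 1, 1].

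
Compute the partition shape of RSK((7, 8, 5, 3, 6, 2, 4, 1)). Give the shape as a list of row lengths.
[2, 2, 2, 1, 1]

Row-insert each entry into an empty tableau.

After inserting 7: P = [[7]].
After inserting 8: P = [[7, 8]].
After inserting 5: P = [[5, 8], [7]].
After inserting 3: P = [[3, 8], [5], [7]].
After inserting 6: P = [[3, 6], [5, 8], [7]].
After inserting 2: P = [[2, 6], [3, 8], [5], [7]].
After inserting 4: P = [[2, 4], [3, 6], [5, 8], [7]].
After inserting 1: P = [[1, 4], [2, 6], [3, 8], [5], [7]].

The final insertion tableau P = [[1, 4], [2, 6], [3, 8], [5], [7]] has shape [2, 2, 2, 1, 1].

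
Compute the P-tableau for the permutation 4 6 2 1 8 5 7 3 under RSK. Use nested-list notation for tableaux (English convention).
After inserting 4: P = [[4]].
After inserting 6: P = [[4, 6]].
After inserting 2: P = [[2, 6], [4]].
After inserting 1: P = [[1, 6], [2], [4]].
After inserting 8: P = [[1, 6, 8], [2], [4]].
After inserting 5: P = [[1, 5, 8], [2, 6], [4]].
After inserting 7: P = [[1, 5, 7], [2, 6, 8], [4]].
After inserting 3: P = [[1, 3, 7], [2, 5, 8], [4, 6]].

So P = [[1, 3, 7], [2, 5, 8], [4, 6]].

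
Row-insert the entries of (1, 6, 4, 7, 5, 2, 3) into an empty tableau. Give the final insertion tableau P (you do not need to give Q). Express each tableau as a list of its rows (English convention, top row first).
Insert 1: appended to row 1. P = [[1]].
Insert 6: appended to row 1. P = [[1, 6]].
Insert 4: 4 bumps 6 from row 1; 6 starts row 2. P = [[1, 4], [6]].
Insert 7: appended to row 1. P = [[1, 4, 7], [6]].
Insert 5: 5 bumps 7 from row 1; 7 appends to row 2. P = [[1, 4, 5], [6, 7]].
Insert 2: 2 bumps 4 from row 1; 4 bumps 6 from row 2; 6 starts row 3. P = [[1, 2, 5], [4, 7], [6]].
Insert 3: 3 bumps 5 from row 1; 5 bumps 7 from row 2; 7 appends to row 3. P = [[1, 2, 3], [4, 5], [6, 7]].

So P = [[1, 2, 3], [4, 5], [6, 7]].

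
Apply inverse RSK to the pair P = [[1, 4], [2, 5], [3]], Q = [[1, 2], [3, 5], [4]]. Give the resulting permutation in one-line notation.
Reverse RSK: for i = n, n-1, ..., 1, locate i in Q, remove the corresponding corner cell from P, and reverse-bump its entry up through P; the value ejected from row 1 is w(i).

So w = 3 5 2 1 4.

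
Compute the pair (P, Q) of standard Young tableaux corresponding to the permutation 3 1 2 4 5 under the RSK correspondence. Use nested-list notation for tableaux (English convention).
Insert each entry of the permutation into P by Schensted row insertion, recording in Q the position of each new cell.

Insert 3: appended to row 1. P = [[3]].
Insert 1: 1 bumps 3 from row 1; 3 starts row 2. P = [[1], [3]].
Insert 2: appended to row 1. P = [[1, 2], [3]].
Insert 4: appended to row 1. P = [[1, 2, 4], [3]].
Insert 5: appended to row 1. P = [[1, 2, 4, 5], [3]].

So P = [[1, 2, 4, 5], [3]], Q = [[1, 3, 4, 5], [2]].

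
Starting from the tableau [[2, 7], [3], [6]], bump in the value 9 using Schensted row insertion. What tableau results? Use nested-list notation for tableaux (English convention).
[[2, 7, 9], [3], [6]]

9 is larger than every entry of row 1, so it is appended to row 1. The new tableau is [[2, 7, 9], [3], [6]].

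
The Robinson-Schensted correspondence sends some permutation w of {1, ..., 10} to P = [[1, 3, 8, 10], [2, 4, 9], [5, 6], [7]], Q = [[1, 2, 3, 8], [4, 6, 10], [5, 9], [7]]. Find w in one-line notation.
5 7 9 6 2 4 1 10 3 8

Reverse the RSK construction: for i from n down to 1, find the cell of Q containing i, remove the entry at that cell from P, and reverse-bump it up through P; the value ejected from row 1 is w(i).

Step i=10: Q has 10 at row 2, column 3; remove 9 from row 2 of P and reverse-bump: 9 enters row 1 and ejects 8. So w(10) = 8. P is now [[1, 3, 9, 10], [2, 4], [5, 6], [7]].
Step i=9: Q has 9 at row 3, column 2; remove 6 from row 3 of P and reverse-bump: 6 enters row 2 and ejects 4; 4 enters row 1 and ejects 3. So w(9) = 3. P is now [[1, 4, 9, 10], [2, 6], [5], [7]].
Step i=8: Q has 8 at row 1, column 4; remove that cell from P, ejecting 10. So w(8) = 10. P is now [[1, 4, 9], [2, 6], [5], [7]].
Step i=7: Q has 7 at row 4, column 1; remove 7 from row 4 of P and reverse-bump: 7 enters row 3 and ejects 5; 5 enters row 2 and ejects 2; 2 enters row 1 and ejects 1. So w(7) = 1. P is now [[2, 4, 9], [5, 6], [7]].
Step i=6: Q has 6 at row 2, column 2; remove 6 from row 2 of P and reverse-bump: 6 enters row 1 and ejects 4. So w(6) = 4. P is now [[2, 6, 9], [5], [7]].
Step i=5: Q has 5 at row 3, column 1; remove 7 from row 3 of P and reverse-bump: 7 enters row 2 and ejects 5; 5 enters row 1 and ejects 2. So w(5) = 2. P is now [[5, 6, 9], [7]].
Step i=4: Q has 4 at row 2, column 1; remove 7 from row 2 of P and reverse-bump: 7 enters row 1 and ejects 6. So w(4) = 6. P is now [[5, 7, 9]].
Step i=3: Q has 3 at row 1, column 3; remove that cell from P, ejecting 9. So w(3) = 9. P is now [[5, 7]].
Step i=2: Q has 2 at row 1, column 2; remove that cell from P, ejecting 7. So w(2) = 7. P is now [[5]].
Step i=1: Q has 1 at row 1, column 1; remove that cell from P, ejecting 5. So w(1) = 5. P is now [].

So w = 5 7 9 6 2 4 1 10 3 8.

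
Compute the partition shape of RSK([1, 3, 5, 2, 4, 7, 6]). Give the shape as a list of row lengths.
[4, 3]

Row-insert each entry into an empty tableau.

After inserting 1: P = [[1]].
After inserting 3: P = [[1, 3]].
After inserting 5: P = [[1, 3, 5]].
After inserting 2: P = [[1, 2, 5], [3]].
After inserting 4: P = [[1, 2, 4], [3, 5]].
After inserting 7: P = [[1, 2, 4, 7], [3, 5]].
After inserting 6: P = [[1, 2, 4, 6], [3, 5, 7]].

The final insertion tableau P = [[1, 2, 4, 6], [3, 5, 7]] has shape [4, 3].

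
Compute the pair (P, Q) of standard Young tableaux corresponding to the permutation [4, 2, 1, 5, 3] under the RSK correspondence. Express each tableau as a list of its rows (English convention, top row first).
Insert each entry of the permutation into P by Schensted row insertion, recording in Q the position of each new cell.

Insert 4: appended to row 1. P = [[4]], Q = [[1]].
Insert 2: 2 bumps 4 from row 1; 4 starts row 2. P = [[2], [4]], Q = [[1], [2]].
Insert 1: 1 bumps 2 from row 1; 2 bumps 4 from row 2; 4 starts row 3. P = [[1], [2], [4]], Q = [[1], [2], [3]].
Insert 5: appended to row 1. P = [[1, 5], [2], [4]], Q = [[1, 4], [2], [3]].
Insert 3: 3 bumps 5 from row 1; 5 appends to row 2. P = [[1, 3], [2, 5], [4]], Q = [[1, 4], [2, 5], [3]].

So P = [[1, 3], [2, 5], [4]], Q = [[1, 4], [2, 5], [3]].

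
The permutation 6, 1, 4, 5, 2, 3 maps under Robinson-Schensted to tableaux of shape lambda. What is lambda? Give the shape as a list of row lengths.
Row-insert each entry into an empty tableau.

After inserting 6: P = [[6]].
After inserting 1: P = [[1], [6]].
After inserting 4: P = [[1, 4], [6]].
After inserting 5: P = [[1, 4, 5], [6]].
After inserting 2: P = [[1, 2, 5], [4], [6]].
After inserting 3: P = [[1, 2, 3], [4, 5], [6]].

The final insertion tableau P = [[1, 2, 3], [4, 5], [6]] has shape [3, 2, 1].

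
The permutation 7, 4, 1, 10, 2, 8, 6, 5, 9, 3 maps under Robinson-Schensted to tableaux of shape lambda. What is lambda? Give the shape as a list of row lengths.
[4, 2, 2, 1, 1]

Row-insert each entry into an empty tableau.

After inserting 7: P = [[7]].
After inserting 4: P = [[4], [7]].
After inserting 1: P = [[1], [4], [7]].
After inserting 10: P = [[1, 10], [4], [7]].
After inserting 2: P = [[1, 2], [4, 10], [7]].
After inserting 8: P = [[1, 2, 8], [4, 10], [7]].
After inserting 6: P = [[1, 2, 6], [4, 8], [7, 10]].
After inserting 5: P = [[1, 2, 5], [4, 6], [7, 8], [10]].
After inserting 9: P = [[1, 2, 5, 9], [4, 6], [7, 8], [10]].
After inserting 3: P = [[1, 2, 3, 9], [4, 5], [6, 8], [7], [10]].

The final insertion tableau P = [[1, 2, 3, 9], [4, 5], [6, 8], [7], [10]] has shape [4, 2, 2, 1, 1].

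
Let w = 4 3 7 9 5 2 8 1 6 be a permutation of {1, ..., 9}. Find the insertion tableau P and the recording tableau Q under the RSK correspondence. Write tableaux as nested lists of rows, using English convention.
P = [[1, 5, 6], [2, 7, 8], [3, 9], [4]], Q = [[1, 3, 4], [2, 5, 7], [6, 9], [8]]

Insert each entry of the permutation into P by Schensted row insertion, recording in Q the position of each new cell.

Insert 4: appended to row 1. P = [[4]].
Insert 3: 3 bumps 4 from row 1; 4 starts row 2. P = [[3], [4]].
Insert 7: appended to row 1. P = [[3, 7], [4]].
Insert 9: appended to row 1. P = [[3, 7, 9], [4]].
Insert 5: 5 bumps 7 from row 1; 7 appends to row 2. P = [[3, 5, 9], [4, 7]].
Insert 2: 2 bumps 3 from row 1; 3 bumps 4 from row 2; 4 starts row 3. P = [[2, 5, 9], [3, 7], [4]].
Insert 8: 8 bumps 9 from row 1; 9 appends to row 2. P = [[2, 5, 8], [3, 7, 9], [4]].
Insert 1: 1 bumps 2 from row 1; 2 bumps 3 from row 2; 3 bumps 4 from row 3; 4 starts row 4. P = [[1, 5, 8], [2, 7, 9], [3], [4]].
Insert 6: 6 bumps 8 from row 1; 8 bumps 9 from row 2; 9 appends to row 3. P = [[1, 5, 6], [2, 7, 8], [3, 9], [4]].

So P = [[1, 5, 6], [2, 7, 8], [3, 9], [4]], Q = [[1, 3, 4], [2, 5, 7], [6, 9], [8]].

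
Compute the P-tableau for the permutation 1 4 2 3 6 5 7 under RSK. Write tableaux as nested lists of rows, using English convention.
Insert 1: appended to row 1. P = [[1]].
Insert 4: appended to row 1. P = [[1, 4]].
Insert 2: 2 bumps 4 from row 1; 4 starts row 2. P = [[1, 2], [4]].
Insert 3: appended to row 1. P = [[1, 2, 3], [4]].
Insert 6: appended to row 1. P = [[1, 2, 3, 6], [4]].
Insert 5: 5 bumps 6 from row 1; 6 appends to row 2. P = [[1, 2, 3, 5], [4, 6]].
Insert 7: appended to row 1. P = [[1, 2, 3, 5, 7], [4, 6]].

So P = [[1, 2, 3, 5, 7], [4, 6]].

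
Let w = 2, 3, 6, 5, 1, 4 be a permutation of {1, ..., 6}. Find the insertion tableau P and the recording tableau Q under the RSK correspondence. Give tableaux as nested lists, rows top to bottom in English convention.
Insert each entry of the permutation into P by Schensted row insertion, recording in Q the position of each new cell.

Insert 2: appended to row 1. P = [[2]].
Insert 3: appended to row 1. P = [[2, 3]].
Insert 6: appended to row 1. P = [[2, 3, 6]].
Insert 5: 5 bumps 6 from row 1; 6 starts row 2. P = [[2, 3, 5], [6]].
Insert 1: 1 bumps 2 from row 1; 2 bumps 6 from row 2; 6 starts row 3. P = [[1, 3, 5], [2], [6]].
Insert 4: 4 bumps 5 from row 1; 5 appends to row 2. P = [[1, 3, 4], [2, 5], [6]].

So P = [[1, 3, 4], [2, 5], [6]], Q = [[1, 2, 3], [4, 6], [5]].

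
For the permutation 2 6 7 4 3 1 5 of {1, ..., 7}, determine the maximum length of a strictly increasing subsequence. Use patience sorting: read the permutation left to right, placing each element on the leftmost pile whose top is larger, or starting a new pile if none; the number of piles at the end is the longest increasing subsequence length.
3

2: new pile. tops = [2]
6: new pile. tops = [2, 6]
7: new pile. tops = [2, 6, 7]
4: onto pile 2 (replacing 6). tops = [2, 4, 7]
3: onto pile 2 (replacing 4). tops = [2, 3, 7]
1: onto pile 1 (replacing 2). tops = [1, 3, 7]
5: onto pile 3 (replacing 7). tops = [1, 3, 5]

3 piles, so the longest increasing subsequence has length 3.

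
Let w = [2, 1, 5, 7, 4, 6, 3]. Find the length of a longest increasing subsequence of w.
3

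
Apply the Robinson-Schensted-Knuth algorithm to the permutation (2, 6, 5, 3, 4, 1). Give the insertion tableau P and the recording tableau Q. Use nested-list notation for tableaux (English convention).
P = [[1, 3, 4], [2], [5], [6]], Q = [[1, 2, 5], [3], [4], [6]]

Insert each entry of the permutation into P by Schensted row insertion, recording in Q the position of each new cell.

Insert 2: appended to row 1. P = [[2]], Q = [[1]].
Insert 6: appended to row 1. P = [[2, 6]], Q = [[1, 2]].
Insert 5: 5 bumps 6 from row 1; 6 starts row 2. P = [[2, 5], [6]], Q = [[1, 2], [3]].
Insert 3: 3 bumps 5 from row 1; 5 bumps 6 from row 2; 6 starts row 3. P = [[2, 3], [5], [6]], Q = [[1, 2], [3], [4]].
Insert 4: appended to row 1. P = [[2, 3, 4], [5], [6]], Q = [[1, 2, 5], [3], [4]].
Insert 1: 1 bumps 2 from row 1; 2 bumps 5 from row 2; 5 bumps 6 from row 3; 6 starts row 4. P = [[1, 3, 4], [2], [5], [6]], Q = [[1, 2, 5], [3], [4], [6]].

So P = [[1, 3, 4], [2], [5], [6]], Q = [[1, 2, 5], [3], [4], [6]].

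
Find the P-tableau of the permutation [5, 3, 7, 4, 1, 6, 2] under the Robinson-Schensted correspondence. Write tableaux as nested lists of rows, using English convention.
P = [[1, 2, 6], [3, 4], [5, 7]]

Insert 5: appended to row 1. P = [[5]].
Insert 3: 3 bumps 5 from row 1; 5 starts row 2. P = [[3], [5]].
Insert 7: appended to row 1. P = [[3, 7], [5]].
Insert 4: 4 bumps 7 from row 1; 7 appends to row 2. P = [[3, 4], [5, 7]].
Insert 1: 1 bumps 3 from row 1; 3 bumps 5 from row 2; 5 starts row 3. P = [[1, 4], [3, 7], [5]].
Insert 6: appended to row 1. P = [[1, 4, 6], [3, 7], [5]].
Insert 2: 2 bumps 4 from row 1; 4 bumps 7 from row 2; 7 appends to row 3. P = [[1, 2, 6], [3, 4], [5, 7]].

So P = [[1, 2, 6], [3, 4], [5, 7]].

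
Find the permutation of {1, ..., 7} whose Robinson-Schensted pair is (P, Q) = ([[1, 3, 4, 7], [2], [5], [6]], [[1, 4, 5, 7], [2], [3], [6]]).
6 5 2 3 4 1 7

Reverse the RSK construction: for i from n down to 1, find the cell of Q containing i, remove the entry at that cell from P, and reverse-bump it up through P; the value ejected from row 1 is w(i).

Step i=7: Q has 7 at row 1, column 4; remove that cell from P, ejecting 7. So w(7) = 7. P is now [[1, 3, 4], [2], [5], [6]].
Step i=6: Q has 6 at row 4, column 1; remove 6 from row 4 of P and reverse-bump: 6 enters row 3 and ejects 5; 5 enters row 2 and ejects 2; 2 enters row 1 and ejects 1. So w(6) = 1. P is now [[2, 3, 4], [5], [6]].
Step i=5: Q has 5 at row 1, column 3; remove that cell from P, ejecting 4. So w(5) = 4. P is now [[2, 3], [5], [6]].
Step i=4: Q has 4 at row 1, column 2; remove that cell from P, ejecting 3. So w(4) = 3. P is now [[2], [5], [6]].
Step i=3: Q has 3 at row 3, column 1; remove 6 from row 3 of P and reverse-bump: 6 enters row 2 and ejects 5; 5 enters row 1 and ejects 2. So w(3) = 2. P is now [[5], [6]].
Step i=2: Q has 2 at row 2, column 1; remove 6 from row 2 of P and reverse-bump: 6 enters row 1 and ejects 5. So w(2) = 5. P is now [[6]].
Step i=1: Q has 1 at row 1, column 1; remove that cell from P, ejecting 6. So w(1) = 6. P is now [].

So w = 6 5 2 3 4 1 7.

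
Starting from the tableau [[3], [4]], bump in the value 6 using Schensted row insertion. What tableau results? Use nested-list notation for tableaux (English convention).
[[3, 6], [4]]

6 is larger than every entry of row 1, so it is appended to row 1. The new tableau is [[3, 6], [4]].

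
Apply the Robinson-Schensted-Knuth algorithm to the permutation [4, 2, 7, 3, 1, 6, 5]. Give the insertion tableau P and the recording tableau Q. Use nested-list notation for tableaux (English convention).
Insert each entry of the permutation into P by Schensted row insertion, recording in Q the position of each new cell.

After inserting 4: P = [[4]].
After inserting 2: P = [[2], [4]].
After inserting 7: P = [[2, 7], [4]].
After inserting 3: P = [[2, 3], [4, 7]].
After inserting 1: P = [[1, 3], [2, 7], [4]].
After inserting 6: P = [[1, 3, 6], [2, 7], [4]].
After inserting 5: P = [[1, 3, 5], [2, 6], [4, 7]].

So P = [[1, 3, 5], [2, 6], [4, 7]], Q = [[1, 3, 6], [2, 4], [5, 7]].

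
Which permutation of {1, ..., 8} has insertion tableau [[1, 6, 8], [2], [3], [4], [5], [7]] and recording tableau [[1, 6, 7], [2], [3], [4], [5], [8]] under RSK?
7 5 4 3 2 6 8 1

Reverse the RSK construction: for i from n down to 1, find the cell of Q containing i, remove the entry at that cell from P, and reverse-bump it up through P; the value ejected from row 1 is w(i).

Step i=8: Q has 8 at row 6, column 1; remove 7 from row 6 of P and reverse-bump: 7 enters row 5 and ejects 5; 5 enters row 4 and ejects 4; 4 enters row 3 and ejects 3; 3 enters row 2 and ejects 2; 2 enters row 1 and ejects 1. So w(8) = 1. P is now [[2, 6, 8], [3], [4], [5], [7]].
Step i=7: Q has 7 at row 1, column 3; remove that cell from P, ejecting 8. So w(7) = 8. P is now [[2, 6], [3], [4], [5], [7]].
Step i=6: Q has 6 at row 1, column 2; remove that cell from P, ejecting 6. So w(6) = 6. P is now [[2], [3], [4], [5], [7]].
Step i=5: Q has 5 at row 5, column 1; remove 7 from row 5 of P and reverse-bump: 7 enters row 4 and ejects 5; 5 enters row 3 and ejects 4; 4 enters row 2 and ejects 3; 3 enters row 1 and ejects 2. So w(5) = 2. P is now [[3], [4], [5], [7]].
Step i=4: Q has 4 at row 4, column 1; remove 7 from row 4 of P and reverse-bump: 7 enters row 3 and ejects 5; 5 enters row 2 and ejects 4; 4 enters row 1 and ejects 3. So w(4) = 3. P is now [[4], [5], [7]].
Step i=3: Q has 3 at row 3, column 1; remove 7 from row 3 of P and reverse-bump: 7 enters row 2 and ejects 5; 5 enters row 1 and ejects 4. So w(3) = 4. P is now [[5], [7]].
Step i=2: Q has 2 at row 2, column 1; remove 7 from row 2 of P and reverse-bump: 7 enters row 1 and ejects 5. So w(2) = 5. P is now [[7]].
Step i=1: Q has 1 at row 1, column 1; remove that cell from P, ejecting 7. So w(1) = 7. P is now [].

So w = 7 5 4 3 2 6 8 1.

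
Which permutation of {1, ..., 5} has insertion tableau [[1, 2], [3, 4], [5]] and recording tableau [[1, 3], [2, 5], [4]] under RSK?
5 3 4 1 2

Reverse the RSK construction: for i from n down to 1, find the cell of Q containing i, remove the entry at that cell from P, and reverse-bump it up through P; the value ejected from row 1 is w(i).

Step i=5: Q has 5 at row 2, column 2; remove 4 from row 2 of P and reverse-bump: 4 enters row 1 and ejects 2. So w(5) = 2. P is now [[1, 4], [3], [5]].
Step i=4: Q has 4 at row 3, column 1; remove 5 from row 3 of P and reverse-bump: 5 enters row 2 and ejects 3; 3 enters row 1 and ejects 1. So w(4) = 1. P is now [[3, 4], [5]].
Step i=3: Q has 3 at row 1, column 2; remove that cell from P, ejecting 4. So w(3) = 4. P is now [[3], [5]].
Step i=2: Q has 2 at row 2, column 1; remove 5 from row 2 of P and reverse-bump: 5 enters row 1 and ejects 3. So w(2) = 3. P is now [[5]].
Step i=1: Q has 1 at row 1, column 1; remove that cell from P, ejecting 5. So w(1) = 5. P is now [].

So w = 5 3 4 1 2.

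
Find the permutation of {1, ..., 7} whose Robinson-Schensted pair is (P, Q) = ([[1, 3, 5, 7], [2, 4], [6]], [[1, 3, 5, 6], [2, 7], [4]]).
6 2 4 1 5 7 3

Reverse the RSK construction: for i from n down to 1, find the cell of Q containing i, remove the entry at that cell from P, and reverse-bump it up through P; the value ejected from row 1 is w(i).

Step i=7: Q has 7 at row 2, column 2; remove 4 from row 2 of P and reverse-bump: 4 enters row 1 and ejects 3. So w(7) = 3. P is now [[1, 4, 5, 7], [2], [6]].
Step i=6: Q has 6 at row 1, column 4; remove that cell from P, ejecting 7. So w(6) = 7. P is now [[1, 4, 5], [2], [6]].
Step i=5: Q has 5 at row 1, column 3; remove that cell from P, ejecting 5. So w(5) = 5. P is now [[1, 4], [2], [6]].
Step i=4: Q has 4 at row 3, column 1; remove 6 from row 3 of P and reverse-bump: 6 enters row 2 and ejects 2; 2 enters row 1 and ejects 1. So w(4) = 1. P is now [[2, 4], [6]].
Step i=3: Q has 3 at row 1, column 2; remove that cell from P, ejecting 4. So w(3) = 4. P is now [[2], [6]].
Step i=2: Q has 2 at row 2, column 1; remove 6 from row 2 of P and reverse-bump: 6 enters row 1 and ejects 2. So w(2) = 2. P is now [[6]].
Step i=1: Q has 1 at row 1, column 1; remove that cell from P, ejecting 6. So w(1) = 6. P is now [].

So w = 6 2 4 1 5 7 3.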